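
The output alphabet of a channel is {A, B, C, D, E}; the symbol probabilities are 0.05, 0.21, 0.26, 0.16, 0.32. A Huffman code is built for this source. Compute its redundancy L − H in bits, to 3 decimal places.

0.067 bits

Entropy H = −Σ p log₂ p ≈ 2.1433 bits.
Huffman merges: 1/20+4/25→21/100; 21/100+21/100→21/50; 13/50+8/25→29/50; 21/50+29/50→1. L = 221/100 ≈ 2.2100.
L − H = 2.2100 − 2.1433 = 0.067 bits.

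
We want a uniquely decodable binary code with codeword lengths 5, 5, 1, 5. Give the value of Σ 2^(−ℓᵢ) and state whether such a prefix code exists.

0.59375; yes

With common denominator 2^5 = 32: Σ 2^(−ℓᵢ) = 1/32 + 1/32 + 16/32 + 1/32 = 19/32 = 0.59375.
Kraft's inequality requires Σ ≤ 1; here Σ = 0.59375 ≤ 1, so such a prefix code exists.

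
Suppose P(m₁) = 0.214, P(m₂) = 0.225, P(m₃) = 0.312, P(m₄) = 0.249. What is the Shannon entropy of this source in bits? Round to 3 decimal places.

H = −Σ pᵢ log₂ pᵢ.
−0.214·log₂(0.214) = 0.4760
−0.225·log₂(0.225) = 0.4842
−0.312·log₂(0.312) = 0.5243
−0.249·log₂(0.249) = 0.4994
Sum ≈ 1.9839 → 1.984 bits.

1.984 bits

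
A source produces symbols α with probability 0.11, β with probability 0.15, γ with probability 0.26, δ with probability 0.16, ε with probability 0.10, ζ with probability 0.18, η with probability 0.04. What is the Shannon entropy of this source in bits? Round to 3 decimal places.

2.652 bits

H = −Σ pᵢ log₂ pᵢ.
−0.11·log₂(0.11) = 0.3503
−0.15·log₂(0.15) = 0.4105
−0.26·log₂(0.26) = 0.5053
−0.16·log₂(0.16) = 0.4230
−0.10·log₂(0.10) = 0.3322
−0.18·log₂(0.18) = 0.4453
−0.04·log₂(0.04) = 0.1858
Sum ≈ 2.6524 → 2.652 bits.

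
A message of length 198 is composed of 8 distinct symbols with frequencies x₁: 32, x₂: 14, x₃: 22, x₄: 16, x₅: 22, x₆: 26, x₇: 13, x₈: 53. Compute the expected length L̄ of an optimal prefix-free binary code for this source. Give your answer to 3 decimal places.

Probabilities are the counts divided by 198.
Repeatedly combine the two least-probable nodes; the expected code length is the sum of the merged weights.
merge 13/198 + 7/99 → 3/22
merge 8/99 + 1/9 → 19/99
merge 1/9 + 13/99 → 8/33
merge 3/22 + 16/99 → 59/198
merge 19/99 + 8/33 → 43/99
merge 53/198 + 59/198 → 56/99
merge 43/99 + 56/99 → 1
L = 3/22 + 19/99 + 8/33 + 59/198 + 43/99 + 56/99 + 1 = 284/99 ≈ 2.869 bits/symbol.

2.869 bits/symbol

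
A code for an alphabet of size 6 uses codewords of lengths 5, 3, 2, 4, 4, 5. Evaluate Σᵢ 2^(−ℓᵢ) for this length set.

0.5625

With common denominator 2^5 = 32: Σ 2^(−ℓᵢ) = 1/32 + 4/32 + 8/32 + 2/32 + 2/32 + 1/32 = 18/32 = 0.5625.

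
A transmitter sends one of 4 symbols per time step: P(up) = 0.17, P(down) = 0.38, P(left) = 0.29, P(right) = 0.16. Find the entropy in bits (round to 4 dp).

H = −Σ pᵢ log₂ pᵢ.
−0.17·log₂(0.17) = 0.4346
−0.38·log₂(0.38) = 0.5305
−0.29·log₂(0.29) = 0.5179
−0.16·log₂(0.16) = 0.4230
Sum ≈ 1.9060 → 1.9060 bits.

1.9060 bits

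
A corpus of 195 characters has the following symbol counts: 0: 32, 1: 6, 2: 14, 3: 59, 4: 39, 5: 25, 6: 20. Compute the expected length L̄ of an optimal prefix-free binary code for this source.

Probabilities are the counts divided by 195.
Repeatedly combine the two least-probable nodes; the expected code length is the sum of the merged weights.
merge 2/65 + 14/195 → 4/39
merge 4/39 + 4/39 → 8/39
merge 5/39 + 32/195 → 19/65
merge 1/5 + 8/39 → 79/195
merge 19/65 + 59/195 → 116/195
merge 79/195 + 116/195 → 1
L = 4/39 + 8/39 + 19/65 + 79/195 + 116/195 + 1 = 13/5 = 2.6 bits/symbol.

2.6 bits/symbol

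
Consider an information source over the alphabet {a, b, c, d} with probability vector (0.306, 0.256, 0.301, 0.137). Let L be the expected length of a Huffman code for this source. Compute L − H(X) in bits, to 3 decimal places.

Entropy H = −Σ p log₂ p ≈ 1.9403 bits.
Huffman merges: 137/1000+32/125→393/1000; 301/1000+153/500→607/1000; 393/1000+607/1000→1. L = 2 ≈ 2.0000.
L − H = 2.0000 − 1.9403 = 0.060 bits.

0.060 bits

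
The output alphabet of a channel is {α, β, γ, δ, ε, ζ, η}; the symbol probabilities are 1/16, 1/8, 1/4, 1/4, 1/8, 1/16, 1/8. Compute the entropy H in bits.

Each probability is a power of 1/2, so log₂(1/p) is an integer.
H = Σ p·log₂(1/p) = 1/16·4 + 1/8·3 + 1/4·2 + 1/4·2 + 1/8·3 + 1/16·4 + 1/8·3 = 2.625 bits.

2.625 bits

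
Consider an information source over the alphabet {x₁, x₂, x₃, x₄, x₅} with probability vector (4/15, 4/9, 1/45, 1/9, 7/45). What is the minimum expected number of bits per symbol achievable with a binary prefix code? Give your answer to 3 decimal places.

1.978 bits/symbol

Repeatedly combine the two least-probable nodes; the expected code length is the sum of the merged weights.
merge 1/45 + 1/9 → 2/15
merge 2/15 + 7/45 → 13/45
merge 4/15 + 13/45 → 5/9
merge 4/9 + 5/9 → 1
L = 2/15 + 13/45 + 5/9 + 1 = 89/45 ≈ 1.978 bits/symbol.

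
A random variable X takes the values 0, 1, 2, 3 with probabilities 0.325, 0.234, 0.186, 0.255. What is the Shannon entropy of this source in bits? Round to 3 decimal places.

1.971 bits

H = −Σ pᵢ log₂ pᵢ.
−0.325·log₂(0.325) = 0.5270
−0.234·log₂(0.234) = 0.4903
−0.186·log₂(0.186) = 0.4514
−0.255·log₂(0.255) = 0.5027
Sum ≈ 1.9714 → 1.971 bits.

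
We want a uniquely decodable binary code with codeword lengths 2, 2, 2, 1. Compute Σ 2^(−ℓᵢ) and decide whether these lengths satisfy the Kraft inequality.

With common denominator 2^2 = 4: Σ 2^(−ℓᵢ) = 1/4 + 1/4 + 1/4 + 2/4 = 5/4 = 1.25.
Kraft's inequality requires Σ ≤ 1; here Σ = 1.25 > 1, so no such prefix code exists.

1.25; no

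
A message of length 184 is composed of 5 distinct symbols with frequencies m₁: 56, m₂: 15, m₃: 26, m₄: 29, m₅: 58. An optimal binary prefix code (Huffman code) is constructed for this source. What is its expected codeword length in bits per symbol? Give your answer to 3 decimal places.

2.223 bits/symbol

Probabilities are the counts divided by 184.
Repeatedly combine the two least-probable nodes; the expected code length is the sum of the merged weights.
merge 15/184 + 13/92 → 41/184
merge 29/184 + 41/184 → 35/92
merge 7/23 + 29/92 → 57/92
merge 35/92 + 57/92 → 1
L = 41/184 + 35/92 + 57/92 + 1 = 409/184 ≈ 2.223 bits/symbol.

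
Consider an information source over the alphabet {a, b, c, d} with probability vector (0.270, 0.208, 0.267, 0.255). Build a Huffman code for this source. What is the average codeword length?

Repeatedly combine the two least-probable nodes; the expected code length is the sum of the merged weights.
merge 26/125 + 51/200 → 463/1000
merge 267/1000 + 27/100 → 537/1000
merge 463/1000 + 537/1000 → 1
L = 463/1000 + 537/1000 + 1 = 2 bits/symbol.

2 bits/symbol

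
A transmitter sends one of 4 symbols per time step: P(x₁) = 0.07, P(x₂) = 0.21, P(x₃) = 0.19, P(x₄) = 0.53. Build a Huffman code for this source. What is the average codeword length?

Repeatedly combine the two least-probable nodes; the expected code length is the sum of the merged weights.
merge 7/100 + 19/100 → 13/50
merge 21/100 + 13/50 → 47/100
merge 47/100 + 53/100 → 1
L = 13/50 + 47/100 + 1 = 173/100 = 1.73 bits/symbol.

1.73 bits/symbol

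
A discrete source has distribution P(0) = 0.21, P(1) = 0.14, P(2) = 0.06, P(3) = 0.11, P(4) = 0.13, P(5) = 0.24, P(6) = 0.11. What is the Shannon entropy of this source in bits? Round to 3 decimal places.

2.691 bits

H = −Σ pᵢ log₂ pᵢ.
−0.21·log₂(0.21) = 0.4728
−0.14·log₂(0.14) = 0.3971
−0.06·log₂(0.06) = 0.2435
−0.11·log₂(0.11) = 0.3503
−0.13·log₂(0.13) = 0.3826
−0.24·log₂(0.24) = 0.4941
−0.11·log₂(0.11) = 0.3503
Sum ≈ 2.6908 → 2.691 bits.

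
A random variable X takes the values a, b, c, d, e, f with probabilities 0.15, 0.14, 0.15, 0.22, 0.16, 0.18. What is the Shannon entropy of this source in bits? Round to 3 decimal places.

2.567 bits

H = −Σ pᵢ log₂ pᵢ.
−0.15·log₂(0.15) = 0.4105
−0.14·log₂(0.14) = 0.3971
−0.15·log₂(0.15) = 0.4105
−0.22·log₂(0.22) = 0.4806
−0.16·log₂(0.16) = 0.4230
−0.18·log₂(0.18) = 0.4453
Sum ≈ 2.5671 → 2.567 bits.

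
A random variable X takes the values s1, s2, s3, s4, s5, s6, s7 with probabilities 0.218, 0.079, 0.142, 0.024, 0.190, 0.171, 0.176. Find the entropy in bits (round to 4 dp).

2.6294 bits

H = −Σ pᵢ log₂ pᵢ.
−0.218·log₂(0.218) = 0.4791
−0.079·log₂(0.079) = 0.2893
−0.142·log₂(0.142) = 0.3999
−0.024·log₂(0.024) = 0.1291
−0.190·log₂(0.190) = 0.4552
−0.171·log₂(0.171) = 0.4357
−0.176·log₂(0.176) = 0.4411
Sum ≈ 2.6294 → 2.6294 bits.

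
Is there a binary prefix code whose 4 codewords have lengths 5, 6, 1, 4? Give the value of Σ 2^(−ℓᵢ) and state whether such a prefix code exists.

With common denominator 2^6 = 64: Σ 2^(−ℓᵢ) = 2/64 + 1/64 + 32/64 + 4/64 = 39/64 = 0.609375.
Kraft's inequality requires Σ ≤ 1; here Σ = 0.609375 ≤ 1, so such a prefix code exists.

0.609375; yes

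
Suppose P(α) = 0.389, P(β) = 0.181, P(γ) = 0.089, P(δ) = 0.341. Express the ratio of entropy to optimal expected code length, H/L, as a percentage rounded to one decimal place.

96.6%

Entropy H = −Σ p log₂ p ≈ 1.8161 bits.
Huffman merges: 89/1000+181/1000→27/100; 27/100+341/1000→611/1000; 389/1000+611/1000→1. L = 1881/1000 ≈ 1.8810.
Efficiency = H/L = 1.8161/1.8810 = 96.6%.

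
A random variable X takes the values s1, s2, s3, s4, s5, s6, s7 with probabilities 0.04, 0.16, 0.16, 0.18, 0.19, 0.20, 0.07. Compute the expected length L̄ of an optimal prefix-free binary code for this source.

2.72 bits/symbol

Repeatedly combine the two least-probable nodes; the expected code length is the sum of the merged weights.
merge 1/25 + 7/100 → 11/100
merge 11/100 + 4/25 → 27/100
merge 4/25 + 9/50 → 17/50
merge 19/100 + 1/5 → 39/100
merge 27/100 + 17/50 → 61/100
merge 39/100 + 61/100 → 1
L = 11/100 + 27/100 + 17/50 + 39/100 + 61/100 + 1 = 68/25 = 2.72 bits/symbol.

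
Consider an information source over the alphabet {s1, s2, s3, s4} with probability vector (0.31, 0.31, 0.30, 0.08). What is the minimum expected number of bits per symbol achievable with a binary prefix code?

Repeatedly combine the two least-probable nodes; the expected code length is the sum of the merged weights.
merge 2/25 + 3/10 → 19/50
merge 31/100 + 31/100 → 31/50
merge 19/50 + 31/50 → 1
L = 19/50 + 31/50 + 1 = 2 bits/symbol.

2 bits/symbol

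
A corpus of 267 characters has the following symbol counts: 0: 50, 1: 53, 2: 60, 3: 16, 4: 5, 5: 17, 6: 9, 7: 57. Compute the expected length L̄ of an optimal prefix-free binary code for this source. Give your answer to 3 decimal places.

Probabilities are the counts divided by 267.
Repeatedly combine the two least-probable nodes; the expected code length is the sum of the merged weights.
merge 5/267 + 3/89 → 14/267
merge 14/267 + 16/267 → 10/89
merge 17/267 + 10/89 → 47/267
merge 47/267 + 50/267 → 97/267
merge 53/267 + 19/89 → 110/267
merge 20/89 + 97/267 → 157/267
merge 110/267 + 157/267 → 1
L = 14/267 + 10/89 + 47/267 + 97/267 + 110/267 + 157/267 + 1 = 722/267 ≈ 2.704 bits/symbol.

2.704 bits/symbol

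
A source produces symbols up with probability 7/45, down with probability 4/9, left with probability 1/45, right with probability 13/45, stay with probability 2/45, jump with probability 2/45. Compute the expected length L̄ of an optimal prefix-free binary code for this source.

Repeatedly combine the two least-probable nodes; the expected code length is the sum of the merged weights.
merge 1/45 + 2/45 → 1/15
merge 2/45 + 1/15 → 1/9
merge 1/9 + 7/45 → 4/15
merge 4/15 + 13/45 → 5/9
merge 4/9 + 5/9 → 1
L = 1/15 + 1/9 + 4/15 + 5/9 + 1 = 2 bits/symbol.

2 bits/symbol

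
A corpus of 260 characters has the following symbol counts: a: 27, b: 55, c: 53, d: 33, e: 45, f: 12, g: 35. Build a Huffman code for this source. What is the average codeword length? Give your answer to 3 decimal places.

Probabilities are the counts divided by 260.
Repeatedly combine the two least-probable nodes; the expected code length is the sum of the merged weights.
merge 3/65 + 27/260 → 3/20
merge 33/260 + 7/52 → 17/65
merge 3/20 + 9/52 → 21/65
merge 53/260 + 11/52 → 27/65
merge 17/65 + 21/65 → 38/65
merge 27/65 + 38/65 → 1
L = 3/20 + 17/65 + 21/65 + 27/65 + 38/65 + 1 = 711/260 ≈ 2.735 bits/symbol.

2.735 bits/symbol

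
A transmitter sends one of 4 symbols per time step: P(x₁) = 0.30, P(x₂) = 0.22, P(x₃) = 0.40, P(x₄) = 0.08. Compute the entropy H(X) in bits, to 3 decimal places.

1.822 bits

H = −Σ pᵢ log₂ pᵢ.
−0.30·log₂(0.30) = 0.5211
−0.22·log₂(0.22) = 0.4806
−0.40·log₂(0.40) = 0.5288
−0.08·log₂(0.08) = 0.2915
Sum ≈ 1.8219 → 1.822 bits.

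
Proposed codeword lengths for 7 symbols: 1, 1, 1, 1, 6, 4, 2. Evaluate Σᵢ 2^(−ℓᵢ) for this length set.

With common denominator 2^6 = 64: Σ 2^(−ℓᵢ) = 32/64 + 32/64 + 32/64 + 32/64 + 1/64 + 4/64 + 16/64 = 149/64 = 2.328125.

2.328125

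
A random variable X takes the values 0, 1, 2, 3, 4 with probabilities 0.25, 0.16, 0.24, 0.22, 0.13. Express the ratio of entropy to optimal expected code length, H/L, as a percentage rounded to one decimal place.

99.6%

Entropy H = −Σ p log₂ p ≈ 2.2804 bits.
Huffman merges: 13/100+4/25→29/100; 11/50+6/25→23/50; 1/4+29/100→27/50; 23/50+27/50→1. L = 229/100 ≈ 2.2900.
Efficiency = H/L = 2.2804/2.2900 = 99.6%.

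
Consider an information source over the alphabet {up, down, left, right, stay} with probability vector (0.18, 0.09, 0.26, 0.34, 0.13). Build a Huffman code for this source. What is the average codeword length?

Repeatedly combine the two least-probable nodes; the expected code length is the sum of the merged weights.
merge 9/100 + 13/100 → 11/50
merge 9/50 + 11/50 → 2/5
merge 13/50 + 17/50 → 3/5
merge 2/5 + 3/5 → 1
L = 11/50 + 2/5 + 3/5 + 1 = 111/50 = 2.22 bits/symbol.

2.22 bits/symbol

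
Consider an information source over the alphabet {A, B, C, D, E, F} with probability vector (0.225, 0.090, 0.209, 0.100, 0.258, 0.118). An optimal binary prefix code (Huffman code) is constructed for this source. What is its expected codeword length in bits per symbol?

2.498 bits/symbol

Repeatedly combine the two least-probable nodes; the expected code length is the sum of the merged weights.
merge 9/100 + 1/10 → 19/100
merge 59/500 + 19/100 → 77/250
merge 209/1000 + 9/40 → 217/500
merge 129/500 + 77/250 → 283/500
merge 217/500 + 283/500 → 1
L = 19/100 + 77/250 + 217/500 + 283/500 + 1 = 1249/500 = 2.498 bits/symbol.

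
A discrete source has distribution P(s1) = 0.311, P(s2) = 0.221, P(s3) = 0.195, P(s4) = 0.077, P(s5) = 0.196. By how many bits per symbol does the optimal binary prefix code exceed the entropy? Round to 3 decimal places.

Entropy H = −Σ p log₂ p ≈ 2.2109 bits.
Huffman merges: 77/1000+39/200→34/125; 49/250+221/1000→417/1000; 34/125+311/1000→583/1000; 417/1000+583/1000→1. L = 284/125 ≈ 2.2720.
L − H = 2.2720 − 2.2109 = 0.061 bits.

0.061 bits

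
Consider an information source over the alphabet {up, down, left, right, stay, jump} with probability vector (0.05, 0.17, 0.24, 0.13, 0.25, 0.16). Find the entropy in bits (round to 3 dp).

2.450 bits

H = −Σ pᵢ log₂ pᵢ.
−0.05·log₂(0.05) = 0.2161
−0.17·log₂(0.17) = 0.4346
−0.24·log₂(0.24) = 0.4941
−0.13·log₂(0.13) = 0.3826
−0.25·log₂(0.25) = 0.5000
−0.16·log₂(0.16) = 0.4230
Sum ≈ 2.4505 → 2.450 bits.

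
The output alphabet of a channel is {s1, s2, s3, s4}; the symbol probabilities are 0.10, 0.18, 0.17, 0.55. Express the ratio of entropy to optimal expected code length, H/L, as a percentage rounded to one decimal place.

Entropy H = −Σ p log₂ p ≈ 1.6865 bits.
Huffman merges: 1/10+17/100→27/100; 9/50+27/100→9/20; 9/20+11/20→1. L = 43/25 ≈ 1.7200.
Efficiency = H/L = 1.6865/1.7200 = 98.1%.

98.1%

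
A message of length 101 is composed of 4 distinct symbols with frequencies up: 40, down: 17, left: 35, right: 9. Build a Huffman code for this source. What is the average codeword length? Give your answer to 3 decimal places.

Probabilities are the counts divided by 101.
Repeatedly combine the two least-probable nodes; the expected code length is the sum of the merged weights.
merge 9/101 + 17/101 → 26/101
merge 26/101 + 35/101 → 61/101
merge 40/101 + 61/101 → 1
L = 26/101 + 61/101 + 1 = 188/101 ≈ 1.861 bits/symbol.

1.861 bits/symbol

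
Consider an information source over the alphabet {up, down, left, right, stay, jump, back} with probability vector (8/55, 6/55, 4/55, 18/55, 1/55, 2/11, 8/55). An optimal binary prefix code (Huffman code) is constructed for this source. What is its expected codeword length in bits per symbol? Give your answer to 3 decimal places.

Repeatedly combine the two least-probable nodes; the expected code length is the sum of the merged weights.
merge 1/55 + 4/55 → 1/11
merge 1/11 + 6/55 → 1/5
merge 8/55 + 8/55 → 16/55
merge 2/11 + 1/5 → 21/55
merge 16/55 + 18/55 → 34/55
merge 21/55 + 34/55 → 1
L = 1/11 + 1/5 + 16/55 + 21/55 + 34/55 + 1 = 142/55 ≈ 2.582 bits/symbol.

2.582 bits/symbol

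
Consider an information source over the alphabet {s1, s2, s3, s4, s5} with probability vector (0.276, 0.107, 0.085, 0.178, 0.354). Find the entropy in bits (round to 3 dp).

H = −Σ pᵢ log₂ pᵢ.
−0.276·log₂(0.276) = 0.5126
−0.107·log₂(0.107) = 0.3450
−0.085·log₂(0.085) = 0.3023
−0.178·log₂(0.178) = 0.4432
−0.354·log₂(0.354) = 0.5304
Sum ≈ 2.1335 → 2.133 bits.

2.133 bits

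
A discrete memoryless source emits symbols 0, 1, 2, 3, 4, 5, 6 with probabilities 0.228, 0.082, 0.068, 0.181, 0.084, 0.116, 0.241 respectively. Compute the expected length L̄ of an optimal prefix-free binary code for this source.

Repeatedly combine the two least-probable nodes; the expected code length is the sum of the merged weights.
merge 17/250 + 41/500 → 3/20
merge 21/250 + 29/250 → 1/5
merge 3/20 + 181/1000 → 331/1000
merge 1/5 + 57/250 → 107/250
merge 241/1000 + 331/1000 → 143/250
merge 107/250 + 143/250 → 1
L = 3/20 + 1/5 + 331/1000 + 107/250 + 143/250 + 1 = 2681/1000 = 2.681 bits/symbol.

2.681 bits/symbol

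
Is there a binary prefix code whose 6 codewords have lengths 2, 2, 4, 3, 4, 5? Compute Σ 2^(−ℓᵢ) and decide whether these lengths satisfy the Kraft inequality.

0.78125; yes

With common denominator 2^5 = 32: Σ 2^(−ℓᵢ) = 8/32 + 8/32 + 2/32 + 4/32 + 2/32 + 1/32 = 25/32 = 0.78125.
Kraft's inequality requires Σ ≤ 1; here Σ = 0.78125 ≤ 1, so such a prefix code exists.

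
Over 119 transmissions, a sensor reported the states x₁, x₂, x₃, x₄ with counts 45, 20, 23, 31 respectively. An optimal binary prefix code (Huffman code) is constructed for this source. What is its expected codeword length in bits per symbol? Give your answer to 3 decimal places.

Probabilities are the counts divided by 119.
Repeatedly combine the two least-probable nodes; the expected code length is the sum of the merged weights.
merge 20/119 + 23/119 → 43/119
merge 31/119 + 43/119 → 74/119
merge 45/119 + 74/119 → 1
L = 43/119 + 74/119 + 1 = 236/119 ≈ 1.983 bits/symbol.

1.983 bits/symbol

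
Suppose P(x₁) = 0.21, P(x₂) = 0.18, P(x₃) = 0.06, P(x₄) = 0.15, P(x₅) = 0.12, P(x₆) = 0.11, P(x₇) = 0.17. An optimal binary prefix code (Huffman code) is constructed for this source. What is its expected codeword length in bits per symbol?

2.78 bits/symbol

Repeatedly combine the two least-probable nodes; the expected code length is the sum of the merged weights.
merge 3/50 + 11/100 → 17/100
merge 3/25 + 3/20 → 27/100
merge 17/100 + 17/100 → 17/50
merge 9/50 + 21/100 → 39/100
merge 27/100 + 17/50 → 61/100
merge 39/100 + 61/100 → 1
L = 17/100 + 27/100 + 17/50 + 39/100 + 61/100 + 1 = 139/50 = 2.78 bits/symbol.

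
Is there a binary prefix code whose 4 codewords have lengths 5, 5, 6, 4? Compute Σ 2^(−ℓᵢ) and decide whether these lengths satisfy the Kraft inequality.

With common denominator 2^6 = 64: Σ 2^(−ℓᵢ) = 2/64 + 2/64 + 1/64 + 4/64 = 9/64 = 0.140625.
Kraft's inequality requires Σ ≤ 1; here Σ = 0.140625 ≤ 1, so such a prefix code exists.

0.140625; yes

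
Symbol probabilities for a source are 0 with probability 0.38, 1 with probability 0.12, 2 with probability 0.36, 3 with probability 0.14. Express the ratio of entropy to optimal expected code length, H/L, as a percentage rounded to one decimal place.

97.1%

Entropy H = −Σ p log₂ p ≈ 1.8252 bits.
Huffman merges: 3/25+7/50→13/50; 13/50+9/25→31/50; 19/50+31/50→1. L = 47/25 ≈ 1.8800.
Efficiency = H/L = 1.8252/1.8800 = 97.1%.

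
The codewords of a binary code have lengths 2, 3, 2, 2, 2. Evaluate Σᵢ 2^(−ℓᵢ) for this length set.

With common denominator 2^3 = 8: Σ 2^(−ℓᵢ) = 2/8 + 1/8 + 2/8 + 2/8 + 2/8 = 9/8 = 1.125.

1.125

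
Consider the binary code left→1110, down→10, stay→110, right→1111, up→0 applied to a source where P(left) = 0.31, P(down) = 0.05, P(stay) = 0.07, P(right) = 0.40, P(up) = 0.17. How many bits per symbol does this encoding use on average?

L̄ = Σ pᵢ·ℓᵢ = 0.31·4 + 0.05·2 + 0.07·3 + 0.40·4 + 0.17·1 = 3.32 bits/symbol.

3.32 bits/symbol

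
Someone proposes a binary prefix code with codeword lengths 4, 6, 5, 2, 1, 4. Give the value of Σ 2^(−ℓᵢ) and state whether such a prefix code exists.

With common denominator 2^6 = 64: Σ 2^(−ℓᵢ) = 4/64 + 1/64 + 2/64 + 16/64 + 32/64 + 4/64 = 59/64 = 0.921875.
Kraft's inequality requires Σ ≤ 1; here Σ = 0.921875 ≤ 1, so such a prefix code exists.

0.921875; yes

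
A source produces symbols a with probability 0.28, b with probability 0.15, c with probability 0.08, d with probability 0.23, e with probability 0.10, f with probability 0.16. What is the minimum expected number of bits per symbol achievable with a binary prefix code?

Repeatedly combine the two least-probable nodes; the expected code length is the sum of the merged weights.
merge 2/25 + 1/10 → 9/50
merge 3/20 + 4/25 → 31/100
merge 9/50 + 23/100 → 41/100
merge 7/25 + 31/100 → 59/100
merge 41/100 + 59/100 → 1
L = 9/50 + 31/100 + 41/100 + 59/100 + 1 = 249/100 = 2.49 bits/symbol.

2.49 bits/symbol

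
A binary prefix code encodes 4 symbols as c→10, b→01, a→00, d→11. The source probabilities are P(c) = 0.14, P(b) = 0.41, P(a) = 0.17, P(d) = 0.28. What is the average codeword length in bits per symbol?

2 bits/symbol

L̄ = Σ pᵢ·ℓᵢ = 0.14·2 + 0.41·2 + 0.17·2 + 0.28·2 = 2 bits/symbol.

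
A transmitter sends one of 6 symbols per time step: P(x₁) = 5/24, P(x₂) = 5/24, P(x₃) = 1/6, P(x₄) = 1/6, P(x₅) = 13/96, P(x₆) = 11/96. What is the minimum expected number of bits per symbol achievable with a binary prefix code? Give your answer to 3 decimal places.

Repeatedly combine the two least-probable nodes; the expected code length is the sum of the merged weights.
merge 11/96 + 13/96 → 1/4
merge 1/6 + 1/6 → 1/3
merge 5/24 + 5/24 → 5/12
merge 1/4 + 1/3 → 7/12
merge 5/12 + 7/12 → 1
L = 1/4 + 1/3 + 5/12 + 7/12 + 1 = 31/12 ≈ 2.583 bits/symbol.

2.583 bits/symbol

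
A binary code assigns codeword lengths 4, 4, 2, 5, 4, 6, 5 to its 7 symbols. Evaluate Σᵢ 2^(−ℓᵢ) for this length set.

0.515625

With common denominator 2^6 = 64: Σ 2^(−ℓᵢ) = 4/64 + 4/64 + 16/64 + 2/64 + 4/64 + 1/64 + 2/64 = 33/64 = 0.515625.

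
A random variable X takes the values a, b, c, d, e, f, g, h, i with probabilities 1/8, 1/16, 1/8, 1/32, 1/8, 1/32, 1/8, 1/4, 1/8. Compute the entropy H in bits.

2.9375 bits

Each probability is a power of 1/2, so log₂(1/p) is an integer.
H = Σ p·log₂(1/p) = 1/8·3 + 1/16·4 + 1/8·3 + 1/32·5 + 1/8·3 + 1/32·5 + 1/8·3 + 1/4·2 + 1/8·3 = 2.9375 bits.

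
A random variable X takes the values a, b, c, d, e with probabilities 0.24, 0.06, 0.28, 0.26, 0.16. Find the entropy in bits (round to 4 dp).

2.1802 bits

H = −Σ pᵢ log₂ pᵢ.
−0.24·log₂(0.24) = 0.4941
−0.06·log₂(0.06) = 0.2435
−0.28·log₂(0.28) = 0.5142
−0.26·log₂(0.26) = 0.5053
−0.16·log₂(0.16) = 0.4230
Sum ≈ 2.1802 → 2.1802 bits.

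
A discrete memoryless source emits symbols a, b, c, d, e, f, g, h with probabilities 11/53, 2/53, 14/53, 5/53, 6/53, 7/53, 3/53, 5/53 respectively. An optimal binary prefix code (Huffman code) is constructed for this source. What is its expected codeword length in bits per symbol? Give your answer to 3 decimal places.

2.811 bits/symbol

Repeatedly combine the two least-probable nodes; the expected code length is the sum of the merged weights.
merge 2/53 + 3/53 → 5/53
merge 5/53 + 5/53 → 10/53
merge 5/53 + 6/53 → 11/53
merge 7/53 + 10/53 → 17/53
merge 11/53 + 11/53 → 22/53
merge 14/53 + 17/53 → 31/53
merge 22/53 + 31/53 → 1
L = 5/53 + 10/53 + 11/53 + 17/53 + 22/53 + 31/53 + 1 = 149/53 ≈ 2.811 bits/symbol.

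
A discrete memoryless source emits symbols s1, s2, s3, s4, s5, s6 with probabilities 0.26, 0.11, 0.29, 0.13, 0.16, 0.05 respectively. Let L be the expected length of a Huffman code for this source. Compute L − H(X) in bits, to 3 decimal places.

0.055 bits

Entropy H = −Σ p log₂ p ≈ 2.3952 bits.
Huffman merges: 1/20+11/100→4/25; 13/100+4/25→29/100; 4/25+13/50→21/50; 29/100+29/100→29/50; 21/50+29/50→1. L = 49/20 ≈ 2.4500.
L − H = 2.4500 − 2.3952 = 0.055 bits.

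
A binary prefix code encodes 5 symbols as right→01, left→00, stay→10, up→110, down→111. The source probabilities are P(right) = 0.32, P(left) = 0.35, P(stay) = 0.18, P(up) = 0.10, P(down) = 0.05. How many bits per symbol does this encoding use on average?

2.15 bits/symbol

L̄ = Σ pᵢ·ℓᵢ = 0.32·2 + 0.35·2 + 0.18·2 + 0.10·3 + 0.05·3 = 2.15 bits/symbol.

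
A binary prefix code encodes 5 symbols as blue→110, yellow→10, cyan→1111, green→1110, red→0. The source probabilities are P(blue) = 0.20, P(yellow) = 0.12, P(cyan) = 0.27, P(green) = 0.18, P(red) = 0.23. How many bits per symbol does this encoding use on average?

2.87 bits/symbol

L̄ = Σ pᵢ·ℓᵢ = 0.20·3 + 0.12·2 + 0.27·4 + 0.18·4 + 0.23·1 = 2.87 bits/symbol.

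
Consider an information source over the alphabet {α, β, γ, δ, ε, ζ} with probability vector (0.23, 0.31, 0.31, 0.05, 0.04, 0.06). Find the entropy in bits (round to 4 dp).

2.1806 bits

H = −Σ pᵢ log₂ pᵢ.
−0.23·log₂(0.23) = 0.4877
−0.31·log₂(0.31) = 0.5238
−0.31·log₂(0.31) = 0.5238
−0.05·log₂(0.05) = 0.2161
−0.04·log₂(0.04) = 0.1858
−0.06·log₂(0.06) = 0.2435
Sum ≈ 2.1806 → 2.1806 bits.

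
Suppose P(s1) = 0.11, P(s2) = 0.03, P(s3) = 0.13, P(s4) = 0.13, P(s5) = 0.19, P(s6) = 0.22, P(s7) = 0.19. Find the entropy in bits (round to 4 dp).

2.6584 bits

H = −Σ pᵢ log₂ pᵢ.
−0.11·log₂(0.11) = 0.3503
−0.03·log₂(0.03) = 0.1518
−0.13·log₂(0.13) = 0.3826
−0.13·log₂(0.13) = 0.3826
−0.19·log₂(0.19) = 0.4552
−0.22·log₂(0.22) = 0.4806
−0.19·log₂(0.19) = 0.4552
Sum ≈ 2.6584 → 2.6584 bits.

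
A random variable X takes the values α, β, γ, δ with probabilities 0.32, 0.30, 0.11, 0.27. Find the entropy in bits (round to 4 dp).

1.9074 bits

H = −Σ pᵢ log₂ pᵢ.
−0.32·log₂(0.32) = 0.5260
−0.30·log₂(0.30) = 0.5211
−0.11·log₂(0.11) = 0.3503
−0.27·log₂(0.27) = 0.5100
Sum ≈ 1.9074 → 1.9074 bits.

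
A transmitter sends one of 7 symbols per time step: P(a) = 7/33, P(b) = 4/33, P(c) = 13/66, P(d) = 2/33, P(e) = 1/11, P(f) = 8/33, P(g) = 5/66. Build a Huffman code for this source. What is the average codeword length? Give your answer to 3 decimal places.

2.682 bits/symbol

Repeatedly combine the two least-probable nodes; the expected code length is the sum of the merged weights.
merge 2/33 + 5/66 → 3/22
merge 1/11 + 4/33 → 7/33
merge 3/22 + 13/66 → 1/3
merge 7/33 + 7/33 → 14/33
merge 8/33 + 1/3 → 19/33
merge 14/33 + 19/33 → 1
L = 3/22 + 7/33 + 1/3 + 14/33 + 19/33 + 1 = 59/22 ≈ 2.682 bits/symbol.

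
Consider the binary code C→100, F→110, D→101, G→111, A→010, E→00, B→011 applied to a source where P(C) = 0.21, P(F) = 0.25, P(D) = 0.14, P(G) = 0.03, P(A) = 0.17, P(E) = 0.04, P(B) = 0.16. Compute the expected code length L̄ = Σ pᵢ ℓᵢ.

2.96 bits/symbol

L̄ = Σ pᵢ·ℓᵢ = 0.21·3 + 0.25·3 + 0.14·3 + 0.03·3 + 0.17·3 + 0.04·2 + 0.16·3 = 2.96 bits/symbol.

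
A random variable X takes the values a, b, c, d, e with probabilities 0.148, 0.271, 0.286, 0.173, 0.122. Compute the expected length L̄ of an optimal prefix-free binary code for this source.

Repeatedly combine the two least-probable nodes; the expected code length is the sum of the merged weights.
merge 61/500 + 37/250 → 27/100
merge 173/1000 + 27/100 → 443/1000
merge 271/1000 + 143/500 → 557/1000
merge 443/1000 + 557/1000 → 1
L = 27/100 + 443/1000 + 557/1000 + 1 = 227/100 = 2.27 bits/symbol.

2.27 bits/symbol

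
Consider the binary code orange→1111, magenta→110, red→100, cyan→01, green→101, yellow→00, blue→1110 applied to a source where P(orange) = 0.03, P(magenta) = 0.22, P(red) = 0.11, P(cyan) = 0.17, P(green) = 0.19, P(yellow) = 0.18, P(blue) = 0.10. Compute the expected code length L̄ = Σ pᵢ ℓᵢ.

2.78 bits/symbol

L̄ = Σ pᵢ·ℓᵢ = 0.03·4 + 0.22·3 + 0.11·3 + 0.17·2 + 0.19·3 + 0.18·2 + 0.10·4 = 2.78 bits/symbol.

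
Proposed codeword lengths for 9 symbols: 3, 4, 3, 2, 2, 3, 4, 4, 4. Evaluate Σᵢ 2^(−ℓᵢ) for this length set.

With common denominator 2^4 = 16: Σ 2^(−ℓᵢ) = 2/16 + 1/16 + 2/16 + 4/16 + 4/16 + 2/16 + 1/16 + 1/16 + 1/16 = 18/16 = 1.125.

1.125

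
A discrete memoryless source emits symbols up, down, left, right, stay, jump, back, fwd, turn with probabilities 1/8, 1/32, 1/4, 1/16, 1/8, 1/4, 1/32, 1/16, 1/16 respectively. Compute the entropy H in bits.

2.8125 bits

Each probability is a power of 1/2, so log₂(1/p) is an integer.
H = Σ p·log₂(1/p) = 1/8·3 + 1/32·5 + 1/4·2 + 1/16·4 + 1/8·3 + 1/4·2 + 1/32·5 + 1/16·4 + 1/16·4 = 2.8125 bits.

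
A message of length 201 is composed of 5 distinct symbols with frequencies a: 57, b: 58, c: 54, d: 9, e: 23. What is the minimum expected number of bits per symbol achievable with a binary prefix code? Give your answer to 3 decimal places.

Probabilities are the counts divided by 201.
Repeatedly combine the two least-probable nodes; the expected code length is the sum of the merged weights.
merge 3/67 + 23/201 → 32/201
merge 32/201 + 18/67 → 86/201
merge 19/67 + 58/201 → 115/201
merge 86/201 + 115/201 → 1
L = 32/201 + 86/201 + 115/201 + 1 = 434/201 ≈ 2.159 bits/symbol.

2.159 bits/symbol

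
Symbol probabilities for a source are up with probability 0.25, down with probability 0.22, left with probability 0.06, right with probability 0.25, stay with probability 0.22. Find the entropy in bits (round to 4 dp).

H = −Σ pᵢ log₂ pᵢ.
−0.25·log₂(0.25) = 0.5000
−0.22·log₂(0.22) = 0.4806
−0.06·log₂(0.06) = 0.2435
−0.25·log₂(0.25) = 0.5000
−0.22·log₂(0.22) = 0.4806
Sum ≈ 2.2047 → 2.2047 bits.

2.2047 bits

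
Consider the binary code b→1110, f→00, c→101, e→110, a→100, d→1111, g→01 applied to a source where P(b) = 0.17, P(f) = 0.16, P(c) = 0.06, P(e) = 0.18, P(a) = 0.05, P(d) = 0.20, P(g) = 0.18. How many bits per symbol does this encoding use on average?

3.03 bits/symbol

L̄ = Σ pᵢ·ℓᵢ = 0.17·4 + 0.16·2 + 0.06·3 + 0.18·3 + 0.05·3 + 0.20·4 + 0.18·2 = 3.03 bits/symbol.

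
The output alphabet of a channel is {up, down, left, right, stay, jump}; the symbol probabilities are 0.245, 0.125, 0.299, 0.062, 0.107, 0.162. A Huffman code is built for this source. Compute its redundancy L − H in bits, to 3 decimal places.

Entropy H = −Σ p log₂ p ≈ 2.4121 bits.
Huffman merges: 31/500+107/1000→169/1000; 1/8+81/500→287/1000; 169/1000+49/200→207/500; 287/1000+299/1000→293/500; 207/500+293/500→1. L = 307/125 ≈ 2.4560.
L − H = 2.4560 − 2.4121 = 0.044 bits.

0.044 bits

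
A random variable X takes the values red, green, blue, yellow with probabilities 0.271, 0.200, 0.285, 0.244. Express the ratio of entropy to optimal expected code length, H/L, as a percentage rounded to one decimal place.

Entropy H = −Σ p log₂ p ≈ 1.9875 bits.
Huffman merges: 1/5+61/250→111/250; 271/1000+57/200→139/250; 111/250+139/250→1. L = 2 ≈ 2.0000.
Efficiency = H/L = 1.9875/2.0000 = 99.4%.

99.4%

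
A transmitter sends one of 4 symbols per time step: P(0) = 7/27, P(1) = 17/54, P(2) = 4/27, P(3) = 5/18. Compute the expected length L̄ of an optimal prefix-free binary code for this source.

Repeatedly combine the two least-probable nodes; the expected code length is the sum of the merged weights.
merge 4/27 + 7/27 → 11/27
merge 5/18 + 17/54 → 16/27
merge 11/27 + 16/27 → 1
L = 11/27 + 16/27 + 1 = 2 bits/symbol.

2 bits/symbol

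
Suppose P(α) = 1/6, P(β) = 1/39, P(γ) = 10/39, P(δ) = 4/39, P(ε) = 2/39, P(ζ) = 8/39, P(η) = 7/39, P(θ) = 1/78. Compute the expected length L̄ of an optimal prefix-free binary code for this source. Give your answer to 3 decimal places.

2.667 bits/symbol

Repeatedly combine the two least-probable nodes; the expected code length is the sum of the merged weights.
merge 1/78 + 1/39 → 1/26
merge 1/26 + 2/39 → 7/78
merge 7/78 + 4/39 → 5/26
merge 1/6 + 7/39 → 9/26
merge 5/26 + 8/39 → 31/78
merge 10/39 + 9/26 → 47/78
merge 31/78 + 47/78 → 1
L = 1/26 + 7/78 + 5/26 + 9/26 + 31/78 + 47/78 + 1 = 8/3 ≈ 2.667 bits/symbol.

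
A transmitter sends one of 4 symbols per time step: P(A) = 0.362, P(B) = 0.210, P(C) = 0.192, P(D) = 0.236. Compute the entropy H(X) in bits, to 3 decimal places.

1.952 bits

H = −Σ pᵢ log₂ pᵢ.
−0.362·log₂(0.362) = 0.5307
−0.210·log₂(0.210) = 0.4728
−0.192·log₂(0.192) = 0.4571
−0.236·log₂(0.236) = 0.4916
Sum ≈ 1.9522 → 1.952 bits.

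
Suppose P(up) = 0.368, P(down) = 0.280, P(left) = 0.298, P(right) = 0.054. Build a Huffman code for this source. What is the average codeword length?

1.966 bits/symbol

Repeatedly combine the two least-probable nodes; the expected code length is the sum of the merged weights.
merge 27/500 + 7/25 → 167/500
merge 149/500 + 167/500 → 79/125
merge 46/125 + 79/125 → 1
L = 167/500 + 79/125 + 1 = 983/500 = 1.966 bits/symbol.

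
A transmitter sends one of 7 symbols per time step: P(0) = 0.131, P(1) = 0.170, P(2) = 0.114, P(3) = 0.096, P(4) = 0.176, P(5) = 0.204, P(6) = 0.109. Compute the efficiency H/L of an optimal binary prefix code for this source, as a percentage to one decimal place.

98.6%

Entropy H = −Σ p log₂ p ≈ 2.7579 bits.
Huffman merges: 12/125+109/1000→41/200; 57/500+131/1000→49/200; 17/100+22/125→173/500; 51/250+41/200→409/1000; 49/200+173/500→591/1000; 409/1000+591/1000→1. L = 699/250 ≈ 2.7960.
Efficiency = H/L = 2.7579/2.7960 = 98.6%.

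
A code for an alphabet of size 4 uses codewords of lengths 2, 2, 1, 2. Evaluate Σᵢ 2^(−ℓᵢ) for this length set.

1.25

With common denominator 2^2 = 4: Σ 2^(−ℓᵢ) = 1/4 + 1/4 + 2/4 + 1/4 = 5/4 = 1.25.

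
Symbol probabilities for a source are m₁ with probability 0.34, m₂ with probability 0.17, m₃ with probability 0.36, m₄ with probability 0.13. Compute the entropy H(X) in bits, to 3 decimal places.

H = −Σ pᵢ log₂ pᵢ.
−0.34·log₂(0.34) = 0.5292
−0.17·log₂(0.17) = 0.4346
−0.36·log₂(0.36) = 0.5306
−0.13·log₂(0.13) = 0.3826
Sum ≈ 1.8770 → 1.877 bits.

1.877 bits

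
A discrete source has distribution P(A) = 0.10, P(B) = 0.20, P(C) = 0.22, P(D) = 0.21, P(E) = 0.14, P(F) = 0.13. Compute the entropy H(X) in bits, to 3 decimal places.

H = −Σ pᵢ log₂ pᵢ.
−0.10·log₂(0.10) = 0.3322
−0.20·log₂(0.20) = 0.4644
−0.22·log₂(0.22) = 0.4806
−0.21·log₂(0.21) = 0.4728
−0.14·log₂(0.14) = 0.3971
−0.13·log₂(0.13) = 0.3826
Sum ≈ 2.5297 → 2.530 bits.

2.530 bits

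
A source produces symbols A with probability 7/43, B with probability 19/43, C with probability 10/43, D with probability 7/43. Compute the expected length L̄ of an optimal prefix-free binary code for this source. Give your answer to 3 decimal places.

Repeatedly combine the two least-probable nodes; the expected code length is the sum of the merged weights.
merge 7/43 + 7/43 → 14/43
merge 10/43 + 14/43 → 24/43
merge 19/43 + 24/43 → 1
L = 14/43 + 24/43 + 1 = 81/43 ≈ 1.884 bits/symbol.

1.884 bits/symbol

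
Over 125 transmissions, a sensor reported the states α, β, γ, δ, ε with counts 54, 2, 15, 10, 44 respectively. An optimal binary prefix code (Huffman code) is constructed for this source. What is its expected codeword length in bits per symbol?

Probabilities are the counts divided by 125.
Repeatedly combine the two least-probable nodes; the expected code length is the sum of the merged weights.
merge 2/125 + 2/25 → 12/125
merge 12/125 + 3/25 → 27/125
merge 27/125 + 44/125 → 71/125
merge 54/125 + 71/125 → 1
L = 12/125 + 27/125 + 71/125 + 1 = 47/25 = 1.88 bits/symbol.

1.88 bits/symbol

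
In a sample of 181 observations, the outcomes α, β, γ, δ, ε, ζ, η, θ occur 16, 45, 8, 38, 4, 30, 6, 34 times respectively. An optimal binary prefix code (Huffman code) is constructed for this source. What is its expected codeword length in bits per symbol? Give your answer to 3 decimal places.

Probabilities are the counts divided by 181.
Repeatedly combine the two least-probable nodes; the expected code length is the sum of the merged weights.
merge 4/181 + 6/181 → 10/181
merge 8/181 + 10/181 → 18/181
merge 16/181 + 18/181 → 34/181
merge 30/181 + 34/181 → 64/181
merge 34/181 + 38/181 → 72/181
merge 45/181 + 64/181 → 109/181
merge 72/181 + 109/181 → 1
L = 10/181 + 18/181 + 34/181 + 64/181 + 72/181 + 109/181 + 1 = 488/181 ≈ 2.696 bits/symbol.

2.696 bits/symbol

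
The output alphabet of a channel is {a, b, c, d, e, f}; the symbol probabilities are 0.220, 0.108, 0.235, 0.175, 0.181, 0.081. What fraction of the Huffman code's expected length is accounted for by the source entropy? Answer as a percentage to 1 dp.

Entropy H = −Σ p log₂ p ≈ 2.4984 bits.
Huffman merges: 81/1000+27/250→189/1000; 7/40+181/1000→89/250; 189/1000+11/50→409/1000; 47/200+89/250→591/1000; 409/1000+591/1000→1. L = 509/200 ≈ 2.5450.
Efficiency = H/L = 2.4984/2.5450 = 98.2%.

98.2%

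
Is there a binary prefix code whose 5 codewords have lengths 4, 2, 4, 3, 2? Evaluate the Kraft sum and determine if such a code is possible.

0.75; yes

With common denominator 2^4 = 16: Σ 2^(−ℓᵢ) = 1/16 + 4/16 + 1/16 + 2/16 + 4/16 = 12/16 = 0.75.
Kraft's inequality requires Σ ≤ 1; here Σ = 0.75 ≤ 1, so such a prefix code exists.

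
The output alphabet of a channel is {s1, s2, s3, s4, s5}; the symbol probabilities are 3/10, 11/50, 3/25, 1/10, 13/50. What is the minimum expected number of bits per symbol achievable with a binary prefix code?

Repeatedly combine the two least-probable nodes; the expected code length is the sum of the merged weights.
merge 1/10 + 3/25 → 11/50
merge 11/50 + 11/50 → 11/25
merge 13/50 + 3/10 → 14/25
merge 11/25 + 14/25 → 1
L = 11/50 + 11/25 + 14/25 + 1 = 111/50 = 2.22 bits/symbol.

2.22 bits/symbol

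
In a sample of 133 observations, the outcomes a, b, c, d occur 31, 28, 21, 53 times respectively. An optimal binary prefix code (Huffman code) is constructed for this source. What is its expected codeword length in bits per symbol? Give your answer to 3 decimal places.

Probabilities are the counts divided by 133.
Repeatedly combine the two least-probable nodes; the expected code length is the sum of the merged weights.
merge 3/19 + 4/19 → 7/19
merge 31/133 + 7/19 → 80/133
merge 53/133 + 80/133 → 1
L = 7/19 + 80/133 + 1 = 262/133 ≈ 1.970 bits/symbol.

1.970 bits/symbol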